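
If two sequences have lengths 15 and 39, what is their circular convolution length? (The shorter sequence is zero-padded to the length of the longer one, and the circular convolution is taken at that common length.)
Circular convolution (zero-padding the shorter input) has length max(m, n) = max(15, 39) = 39

39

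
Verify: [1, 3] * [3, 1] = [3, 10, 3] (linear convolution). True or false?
Recompute linear convolution of [1, 3] and [3, 1]: y[0] = 1×3 = 3; y[1] = 1×1 + 3×3 = 10; y[2] = 3×1 = 3 → [3, 10, 3]. Given [3, 10, 3] matches, so answer: Yes

Yes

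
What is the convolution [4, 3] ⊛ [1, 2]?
y[0] = 4×1 = 4; y[1] = 4×2 + 3×1 = 11; y[2] = 3×2 = 6

[4, 11, 6]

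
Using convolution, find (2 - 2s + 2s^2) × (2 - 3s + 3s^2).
Ascending coefficients: a = [2, -2, 2], b = [2, -3, 3]. c[0] = 2×2 = 4; c[1] = 2×-3 + -2×2 = -10; c[2] = 2×3 + -2×-3 + 2×2 = 16; c[3] = -2×3 + 2×-3 = -12; c[4] = 2×3 = 6. Result coefficients: [4, -10, 16, -12, 6] → 4 - 10s + 16s^2 - 12s^3 + 6s^4

4 - 10s + 16s^2 - 12s^3 + 6s^4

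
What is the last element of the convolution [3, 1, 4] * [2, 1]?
Use y[k] = Σ_i a[i]·b[k-i] at k=3. y[3] = 4×1 = 4

4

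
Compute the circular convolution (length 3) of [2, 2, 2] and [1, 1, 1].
Use y[k] = Σ_j f[j]·g[(k-j) mod 3]. y[0] = 2×1 + 2×1 + 2×1 = 6; y[1] = 2×1 + 2×1 + 2×1 = 6; y[2] = 2×1 + 2×1 + 2×1 = 6. Result: [6, 6, 6]

[6, 6, 6]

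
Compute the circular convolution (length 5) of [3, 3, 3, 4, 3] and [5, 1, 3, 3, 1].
Use y[k] = Σ_j s[j]·t[(k-j) mod 5]. y[0] = 3×5 + 3×1 + 3×3 + 4×3 + 3×1 = 42; y[1] = 3×1 + 3×5 + 3×1 + 4×3 + 3×3 = 42; y[2] = 3×3 + 3×1 + 3×5 + 4×1 + 3×3 = 40; y[3] = 3×3 + 3×3 + 3×1 + 4×5 + 3×1 = 44; y[4] = 3×1 + 3×3 + 3×3 + 4×1 + 3×5 = 40. Result: [42, 42, 40, 44, 40]

[42, 42, 40, 44, 40]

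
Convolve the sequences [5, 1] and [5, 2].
y[0] = 5×5 = 25; y[1] = 5×2 + 1×5 = 15; y[2] = 1×2 = 2

[25, 15, 2]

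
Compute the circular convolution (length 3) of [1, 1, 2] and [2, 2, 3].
Use y[k] = Σ_j f[j]·g[(k-j) mod 3]. y[0] = 1×2 + 1×3 + 2×2 = 9; y[1] = 1×2 + 1×2 + 2×3 = 10; y[2] = 1×3 + 1×2 + 2×2 = 9. Result: [9, 10, 9]

[9, 10, 9]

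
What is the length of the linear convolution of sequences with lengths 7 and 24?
Linear/full convolution length: m + n - 1 = 7 + 24 - 1 = 30

30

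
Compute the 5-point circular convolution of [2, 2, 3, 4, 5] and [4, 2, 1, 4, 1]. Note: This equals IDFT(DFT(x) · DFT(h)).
Either evaluate y[k] = Σ_j x[j]·h[(k-j) mod 5] directly, or use IDFT(DFT(x) · DFT(h)). y[0] = 2×4 + 2×1 + 3×4 + 4×1 + 5×2 = 36; y[1] = 2×2 + 2×4 + 3×1 + 4×4 + 5×1 = 36; y[2] = 2×1 + 2×2 + 3×4 + 4×1 + 5×4 = 42; y[3] = 2×4 + 2×1 + 3×2 + 4×4 + 5×1 = 37; y[4] = 2×1 + 2×4 + 3×1 + 4×2 + 5×4 = 41. Result: [36, 36, 42, 37, 41]

[36, 36, 42, 37, 41]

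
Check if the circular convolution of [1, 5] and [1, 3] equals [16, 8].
Recompute circular convolution of [1, 5] and [1, 3]: y[0] = 1×1 + 5×3 = 16; y[1] = 1×3 + 5×1 = 8 → [16, 8]. Given [16, 8] matches, so answer: Yes

Yes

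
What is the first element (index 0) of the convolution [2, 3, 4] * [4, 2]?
Use y[k] = Σ_i a[i]·b[k-i] at k=0. y[0] = 2×4 = 8

8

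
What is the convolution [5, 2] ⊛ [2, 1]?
y[0] = 5×2 = 10; y[1] = 5×1 + 2×2 = 9; y[2] = 2×1 = 2

[10, 9, 2]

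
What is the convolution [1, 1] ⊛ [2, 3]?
y[0] = 1×2 = 2; y[1] = 1×3 + 1×2 = 5; y[2] = 1×3 = 3

[2, 5, 3]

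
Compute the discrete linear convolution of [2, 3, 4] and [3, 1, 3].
y[0] = 2×3 = 6; y[1] = 2×1 + 3×3 = 11; y[2] = 2×3 + 3×1 + 4×3 = 21; y[3] = 3×3 + 4×1 = 13; y[4] = 4×3 = 12

[6, 11, 21, 13, 12]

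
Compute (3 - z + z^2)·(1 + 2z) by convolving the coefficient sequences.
Ascending coefficients: a = [3, -1, 1], b = [1, 2]. c[0] = 3×1 = 3; c[1] = 3×2 + -1×1 = 5; c[2] = -1×2 + 1×1 = -1; c[3] = 1×2 = 2. Result coefficients: [3, 5, -1, 2] → 3 + 5z - z^2 + 2z^3

3 + 5z - z^2 + 2z^3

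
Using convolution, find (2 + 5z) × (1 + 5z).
Ascending coefficients: a = [2, 5], b = [1, 5]. c[0] = 2×1 = 2; c[1] = 2×5 + 5×1 = 15; c[2] = 5×5 = 25. Result coefficients: [2, 15, 25] → 2 + 15z + 25z^2

2 + 15z + 25z^2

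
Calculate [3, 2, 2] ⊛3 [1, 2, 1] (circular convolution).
Use y[k] = Σ_j s[j]·t[(k-j) mod 3]. y[0] = 3×1 + 2×1 + 2×2 = 9; y[1] = 3×2 + 2×1 + 2×1 = 10; y[2] = 3×1 + 2×2 + 2×1 = 9. Result: [9, 10, 9]

[9, 10, 9]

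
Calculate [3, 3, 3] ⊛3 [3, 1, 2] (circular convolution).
Use y[k] = Σ_j a[j]·b[(k-j) mod 3]. y[0] = 3×3 + 3×2 + 3×1 = 18; y[1] = 3×1 + 3×3 + 3×2 = 18; y[2] = 3×2 + 3×1 + 3×3 = 18. Result: [18, 18, 18]

[18, 18, 18]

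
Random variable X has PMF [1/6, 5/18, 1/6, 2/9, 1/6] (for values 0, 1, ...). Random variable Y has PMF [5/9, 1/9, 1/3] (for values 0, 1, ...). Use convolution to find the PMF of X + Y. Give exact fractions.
P(X+Y=k) = Σ_i P(X=i)·P(Y=k-i) — a convolution of [1/6, 5/18, 1/6, 2/9, 1/6] and [5/9, 1/9, 1/3]. P(X+Y=0) = (1/6)×(5/9) = 5/54; P(X+Y=1) = (1/6)×(1/9) + (5/18)×(5/9) = 1/54 + 25/162 = 14/81; P(X+Y=2) = (1/6)×(1/3) + (5/18)×(1/9) + (1/6)×(5/9) = 1/18 + 5/162 + 5/54 = 29/162; P(X+Y=3) = (5/18)×(1/3) + (1/6)×(1/9) + (2/9)×(5/9) = 5/54 + 1/54 + 10/81 = 19/81; P(X+Y=4) = (1/6)×(1/3) + (2/9)×(1/9) + (1/6)×(5/9) = 1/18 + 2/81 + 5/54 = 14/81; P(X+Y=5) = (2/9)×(1/3) + (1/6)×(1/9) = 2/27 + 1/54 = 5/54; P(X+Y=6) = (1/6)×(1/3) = 1/18. PMF: [5/54, 14/81, 29/162, 19/81, 14/81, 5/54, 1/18] (sums to 1 ✓)

[5/54, 14/81, 29/162, 19/81, 14/81, 5/54, 1/18]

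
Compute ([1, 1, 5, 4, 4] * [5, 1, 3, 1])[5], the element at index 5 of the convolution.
Use y[k] = Σ_i a[i]·b[k-i] at k=5. y[5] = 5×1 + 4×3 + 4×1 = 21

21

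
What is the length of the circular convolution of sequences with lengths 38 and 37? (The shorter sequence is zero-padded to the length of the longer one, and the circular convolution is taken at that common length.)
Circular convolution (zero-padding the shorter input) has length max(m, n) = max(38, 37) = 38

38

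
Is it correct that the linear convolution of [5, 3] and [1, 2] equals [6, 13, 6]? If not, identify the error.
Recompute linear convolution of [5, 3] and [1, 2]: y[0] = 5×1 = 5; y[1] = 5×2 + 3×1 = 13; y[2] = 3×2 = 6 → [5, 13, 6]. Compare to given [6, 13, 6]: they differ at index 0: given 6, correct 5, so answer: No

No. Error at index 0: given 6, correct 5.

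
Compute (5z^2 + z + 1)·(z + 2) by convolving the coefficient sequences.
Ascending coefficients: a = [1, 1, 5], b = [2, 1]. c[0] = 1×2 = 2; c[1] = 1×1 + 1×2 = 3; c[2] = 1×1 + 5×2 = 11; c[3] = 5×1 = 5. Result coefficients: [2, 3, 11, 5] → 5z^3 + 11z^2 + 3z + 2

5z^3 + 11z^2 + 3z + 2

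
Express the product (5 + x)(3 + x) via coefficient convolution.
Ascending coefficients: a = [5, 1], b = [3, 1]. c[0] = 5×3 = 15; c[1] = 5×1 + 1×3 = 8; c[2] = 1×1 = 1. Result coefficients: [15, 8, 1] → 15 + 8x + x^2

15 + 8x + x^2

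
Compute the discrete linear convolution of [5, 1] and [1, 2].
y[0] = 5×1 = 5; y[1] = 5×2 + 1×1 = 11; y[2] = 1×2 = 2

[5, 11, 2]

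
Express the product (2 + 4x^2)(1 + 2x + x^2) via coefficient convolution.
Ascending coefficients: a = [2, 0, 4], b = [1, 2, 1]. c[0] = 2×1 = 2; c[1] = 2×2 + 0×1 = 4; c[2] = 2×1 + 0×2 + 4×1 = 6; c[3] = 0×1 + 4×2 = 8; c[4] = 4×1 = 4. Result coefficients: [2, 4, 6, 8, 4] → 2 + 4x + 6x^2 + 8x^3 + 4x^4

2 + 4x + 6x^2 + 8x^3 + 4x^4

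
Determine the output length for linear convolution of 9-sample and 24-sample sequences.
Linear/full convolution length: m + n - 1 = 9 + 24 - 1 = 32

32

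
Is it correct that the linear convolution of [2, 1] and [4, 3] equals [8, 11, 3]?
Recompute linear convolution of [2, 1] and [4, 3]: y[0] = 2×4 = 8; y[1] = 2×3 + 1×4 = 10; y[2] = 1×3 = 3 → [8, 10, 3]. Compare to given [8, 11, 3]: they differ at index 1: given 11, correct 10, so answer: No

No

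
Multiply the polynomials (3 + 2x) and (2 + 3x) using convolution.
Ascending coefficients: a = [3, 2], b = [2, 3]. c[0] = 3×2 = 6; c[1] = 3×3 + 2×2 = 13; c[2] = 2×3 = 6. Result coefficients: [6, 13, 6] → 6 + 13x + 6x^2

6 + 13x + 6x^2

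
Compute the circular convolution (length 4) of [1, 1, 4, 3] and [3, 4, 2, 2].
Use y[k] = Σ_j f[j]·g[(k-j) mod 4]. y[0] = 1×3 + 1×2 + 4×2 + 3×4 = 25; y[1] = 1×4 + 1×3 + 4×2 + 3×2 = 21; y[2] = 1×2 + 1×4 + 4×3 + 3×2 = 24; y[3] = 1×2 + 1×2 + 4×4 + 3×3 = 29. Result: [25, 21, 24, 29]

[25, 21, 24, 29]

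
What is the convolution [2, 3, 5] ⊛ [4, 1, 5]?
y[0] = 2×4 = 8; y[1] = 2×1 + 3×4 = 14; y[2] = 2×5 + 3×1 + 5×4 = 33; y[3] = 3×5 + 5×1 = 20; y[4] = 5×5 = 25

[8, 14, 33, 20, 25]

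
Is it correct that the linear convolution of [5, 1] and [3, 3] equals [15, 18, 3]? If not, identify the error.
Recompute linear convolution of [5, 1] and [3, 3]: y[0] = 5×3 = 15; y[1] = 5×3 + 1×3 = 18; y[2] = 1×3 = 3 → [15, 18, 3]. Given [15, 18, 3] matches, so answer: Yes

Yes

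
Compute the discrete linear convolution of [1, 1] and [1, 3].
y[0] = 1×1 = 1; y[1] = 1×3 + 1×1 = 4; y[2] = 1×3 = 3

[1, 4, 3]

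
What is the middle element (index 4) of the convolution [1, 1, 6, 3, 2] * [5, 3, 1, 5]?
Use y[k] = Σ_i a[i]·b[k-i] at k=4. y[4] = 1×5 + 6×1 + 3×3 + 2×5 = 30

30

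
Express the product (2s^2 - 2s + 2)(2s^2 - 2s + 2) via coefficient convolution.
Ascending coefficients: a = [2, -2, 2], b = [2, -2, 2]. c[0] = 2×2 = 4; c[1] = 2×-2 + -2×2 = -8; c[2] = 2×2 + -2×-2 + 2×2 = 12; c[3] = -2×2 + 2×-2 = -8; c[4] = 2×2 = 4. Result coefficients: [4, -8, 12, -8, 4] → 4s^4 - 8s^3 + 12s^2 - 8s + 4

4s^4 - 8s^3 + 12s^2 - 8s + 4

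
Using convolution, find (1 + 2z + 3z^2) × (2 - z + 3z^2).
Ascending coefficients: a = [1, 2, 3], b = [2, -1, 3]. c[0] = 1×2 = 2; c[1] = 1×-1 + 2×2 = 3; c[2] = 1×3 + 2×-1 + 3×2 = 7; c[3] = 2×3 + 3×-1 = 3; c[4] = 3×3 = 9. Result coefficients: [2, 3, 7, 3, 9] → 2 + 3z + 7z^2 + 3z^3 + 9z^4

2 + 3z + 7z^2 + 3z^3 + 9z^4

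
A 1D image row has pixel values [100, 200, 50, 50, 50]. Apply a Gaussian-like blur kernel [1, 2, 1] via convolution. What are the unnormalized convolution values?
Convolve image row [100, 200, 50, 50, 50] with kernel [1, 2, 1]: y[0] = 100×1 = 100; y[1] = 100×2 + 200×1 = 400; y[2] = 100×1 + 200×2 + 50×1 = 550; y[3] = 200×1 + 50×2 + 50×1 = 350; y[4] = 50×1 + 50×2 + 50×1 = 200; y[5] = 50×1 + 50×2 = 150; y[6] = 50×1 = 50 → [100, 400, 550, 350, 200, 150, 50]. Normalization factor = sum(kernel) = 4.

[100, 400, 550, 350, 200, 150, 50]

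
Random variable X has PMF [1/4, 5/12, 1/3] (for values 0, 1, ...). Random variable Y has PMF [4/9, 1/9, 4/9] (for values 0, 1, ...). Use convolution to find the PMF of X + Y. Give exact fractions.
P(X+Y=k) = Σ_i P(X=i)·P(Y=k-i) — a convolution of [1/4, 5/12, 1/3] and [4/9, 1/9, 4/9]. P(X+Y=0) = (1/4)×(4/9) = 1/9; P(X+Y=1) = (1/4)×(1/9) + (5/12)×(4/9) = 1/36 + 5/27 = 23/108; P(X+Y=2) = (1/4)×(4/9) + (5/12)×(1/9) + (1/3)×(4/9) = 1/9 + 5/108 + 4/27 = 11/36; P(X+Y=3) = (5/12)×(4/9) + (1/3)×(1/9) = 5/27 + 1/27 = 2/9; P(X+Y=4) = (1/3)×(4/9) = 4/27. PMF: [1/9, 23/108, 11/36, 2/9, 4/27] (sums to 1 ✓)

[1/9, 23/108, 11/36, 2/9, 4/27]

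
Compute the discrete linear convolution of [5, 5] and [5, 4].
y[0] = 5×5 = 25; y[1] = 5×4 + 5×5 = 45; y[2] = 5×4 = 20

[25, 45, 20]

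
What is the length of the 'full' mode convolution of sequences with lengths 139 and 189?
Linear/full convolution length: m + n - 1 = 139 + 189 - 1 = 327

327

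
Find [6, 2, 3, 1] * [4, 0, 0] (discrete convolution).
y[0] = 6×4 = 24; y[1] = 6×0 + 2×4 = 8; y[2] = 6×0 + 2×0 + 3×4 = 12; y[3] = 2×0 + 3×0 + 1×4 = 4; y[4] = 3×0 + 1×0 = 0; y[5] = 1×0 = 0

[24, 8, 12, 4, 0, 0]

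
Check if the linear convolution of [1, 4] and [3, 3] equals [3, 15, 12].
Recompute linear convolution of [1, 4] and [3, 3]: y[0] = 1×3 = 3; y[1] = 1×3 + 4×3 = 15; y[2] = 4×3 = 12 → [3, 15, 12]. Given [3, 15, 12] matches, so answer: Yes

Yes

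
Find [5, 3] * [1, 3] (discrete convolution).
y[0] = 5×1 = 5; y[1] = 5×3 + 3×1 = 18; y[2] = 3×3 = 9

[5, 18, 9]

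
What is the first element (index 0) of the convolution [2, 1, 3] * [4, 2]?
Use y[k] = Σ_i a[i]·b[k-i] at k=0. y[0] = 2×4 = 8

8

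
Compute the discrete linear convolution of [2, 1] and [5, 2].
y[0] = 2×5 = 10; y[1] = 2×2 + 1×5 = 9; y[2] = 1×2 = 2

[10, 9, 2]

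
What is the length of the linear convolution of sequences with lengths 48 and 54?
Linear/full convolution length: m + n - 1 = 48 + 54 - 1 = 101

101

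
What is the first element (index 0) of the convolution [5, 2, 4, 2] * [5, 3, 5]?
Use y[k] = Σ_i a[i]·b[k-i] at k=0. y[0] = 5×5 = 25

25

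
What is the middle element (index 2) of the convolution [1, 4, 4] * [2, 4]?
Use y[k] = Σ_i a[i]·b[k-i] at k=2. y[2] = 4×4 + 4×2 = 24

24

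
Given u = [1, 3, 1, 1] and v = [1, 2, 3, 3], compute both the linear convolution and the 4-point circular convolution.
Linear: y_lin[0] = 1×1 = 1; y_lin[1] = 1×2 + 3×1 = 5; y_lin[2] = 1×3 + 3×2 + 1×1 = 10; y_lin[3] = 1×3 + 3×3 + 1×2 + 1×1 = 15; y_lin[4] = 3×3 + 1×3 + 1×2 = 14; y_lin[5] = 1×3 + 1×3 = 6; y_lin[6] = 1×3 = 3 → [1, 5, 10, 15, 14, 6, 3]. Circular (length 4): y[0] = 1×1 + 3×3 + 1×3 + 1×2 = 15; y[1] = 1×2 + 3×1 + 1×3 + 1×3 = 11; y[2] = 1×3 + 3×2 + 1×1 + 1×3 = 13; y[3] = 1×3 + 3×3 + 1×2 + 1×1 = 15 → [15, 11, 13, 15]

Linear: [1, 5, 10, 15, 14, 6, 3], Circular: [15, 11, 13, 15]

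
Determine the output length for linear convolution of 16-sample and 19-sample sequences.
Linear/full convolution length: m + n - 1 = 16 + 19 - 1 = 34

34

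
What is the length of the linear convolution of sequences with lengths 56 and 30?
Linear/full convolution length: m + n - 1 = 56 + 30 - 1 = 85

85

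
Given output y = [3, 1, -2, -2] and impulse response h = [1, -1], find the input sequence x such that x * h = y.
Deconvolve y=[3, 1, -2, -2] by h=[1, -1]. Since h[0]=1, solve forward: x[0] = y[0] / 1 = 3; x[1] = (y[1] - 3×-1) / 1 = 4; x[2] = (y[2] - 4×-1) / 1 = 2. So x = [3, 4, 2]. Check by forward convolution: y[0] = 3×1 = 3; y[1] = 3×-1 + 4×1 = 1; y[2] = 4×-1 + 2×1 = -2; y[3] = 2×-1 = -2

[3, 4, 2]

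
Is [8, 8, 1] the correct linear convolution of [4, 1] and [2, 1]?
Recompute linear convolution of [4, 1] and [2, 1]: y[0] = 4×2 = 8; y[1] = 4×1 + 1×2 = 6; y[2] = 1×1 = 1 → [8, 6, 1]. Compare to given [8, 8, 1]: they differ at index 1: given 8, correct 6, so answer: No

No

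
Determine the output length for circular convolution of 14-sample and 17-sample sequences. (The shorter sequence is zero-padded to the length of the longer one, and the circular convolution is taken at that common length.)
Circular convolution (zero-padding the shorter input) has length max(m, n) = max(14, 17) = 17

17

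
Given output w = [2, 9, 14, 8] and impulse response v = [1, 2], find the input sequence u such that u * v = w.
Deconvolve w=[2, 9, 14, 8] by v=[1, 2]. Since v[0]=1, solve forward: u[0] = w[0] / 1 = 2; u[1] = (w[1] - 2×2) / 1 = 5; u[2] = (w[2] - 5×2) / 1 = 4. So u = [2, 5, 4]. Check by forward convolution: w[0] = 2×1 = 2; w[1] = 2×2 + 5×1 = 9; w[2] = 5×2 + 4×1 = 14; w[3] = 4×2 = 8

[2, 5, 4]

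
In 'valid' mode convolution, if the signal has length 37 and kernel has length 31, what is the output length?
'Valid' mode counts only positions where the kernel fully overlaps the signal: m - n + 1 = 37 - 31 + 1 = 7

7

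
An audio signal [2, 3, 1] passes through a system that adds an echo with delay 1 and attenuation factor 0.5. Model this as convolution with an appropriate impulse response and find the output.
Direct-path + delayed-attenuated-path model → impulse response h = [1, 0.5] (1 at lag 0, 0.5 at lag 1). Output y[n] = x[n] + 0.5·x[n - 1] (with x[n] = 0 outside 0..2): y[0] = 2 + 0.5×0 = 2; y[1] = 3 + 0.5×2 = 4.0; y[2] = 1 + 0.5×3 = 2.5; y[3] = 0 + 0.5×1 = 0.5. So y = [2, 4.0, 2.5, 0.5]

[2, 4.0, 2.5, 0.5]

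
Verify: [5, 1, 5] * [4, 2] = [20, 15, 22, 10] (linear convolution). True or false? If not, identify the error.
Recompute linear convolution of [5, 1, 5] and [4, 2]: y[0] = 5×4 = 20; y[1] = 5×2 + 1×4 = 14; y[2] = 1×2 + 5×4 = 22; y[3] = 5×2 = 10 → [20, 14, 22, 10]. Compare to given [20, 15, 22, 10]: they differ at index 1: given 15, correct 14, so answer: No

No. Error at index 1: given 15, correct 14.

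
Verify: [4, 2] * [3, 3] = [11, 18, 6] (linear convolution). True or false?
Recompute linear convolution of [4, 2] and [3, 3]: y[0] = 4×3 = 12; y[1] = 4×3 + 2×3 = 18; y[2] = 2×3 = 6 → [12, 18, 6]. Compare to given [11, 18, 6]: they differ at index 0: given 11, correct 12, so answer: No

No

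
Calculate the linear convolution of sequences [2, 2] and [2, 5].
y[0] = 2×2 = 4; y[1] = 2×5 + 2×2 = 14; y[2] = 2×5 = 10

[4, 14, 10]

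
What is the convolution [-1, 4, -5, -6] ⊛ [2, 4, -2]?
y[0] = -1×2 = -2; y[1] = -1×4 + 4×2 = 4; y[2] = -1×-2 + 4×4 + -5×2 = 8; y[3] = 4×-2 + -5×4 + -6×2 = -40; y[4] = -5×-2 + -6×4 = -14; y[5] = -6×-2 = 12

[-2, 4, 8, -40, -14, 12]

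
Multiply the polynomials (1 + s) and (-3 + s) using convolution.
Ascending coefficients: a = [1, 1], b = [-3, 1]. c[0] = 1×-3 = -3; c[1] = 1×1 + 1×-3 = -2; c[2] = 1×1 = 1. Result coefficients: [-3, -2, 1] → -3 - 2s + s^2

-3 - 2s + s^2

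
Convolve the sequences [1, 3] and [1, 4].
y[0] = 1×1 = 1; y[1] = 1×4 + 3×1 = 7; y[2] = 3×4 = 12

[1, 7, 12]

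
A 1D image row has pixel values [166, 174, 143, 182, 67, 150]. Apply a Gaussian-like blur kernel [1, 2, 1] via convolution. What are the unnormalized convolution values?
Convolve image row [166, 174, 143, 182, 67, 150] with kernel [1, 2, 1]: y[0] = 166×1 = 166; y[1] = 166×2 + 174×1 = 506; y[2] = 166×1 + 174×2 + 143×1 = 657; y[3] = 174×1 + 143×2 + 182×1 = 642; y[4] = 143×1 + 182×2 + 67×1 = 574; y[5] = 182×1 + 67×2 + 150×1 = 466; y[6] = 67×1 + 150×2 = 367; y[7] = 150×1 = 150 → [166, 506, 657, 642, 574, 466, 367, 150]. Normalization factor = sum(kernel) = 4.

[166, 506, 657, 642, 574, 466, 367, 150]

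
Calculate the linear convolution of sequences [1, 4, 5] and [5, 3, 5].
y[0] = 1×5 = 5; y[1] = 1×3 + 4×5 = 23; y[2] = 1×5 + 4×3 + 5×5 = 42; y[3] = 4×5 + 5×3 = 35; y[4] = 5×5 = 25

[5, 23, 42, 35, 25]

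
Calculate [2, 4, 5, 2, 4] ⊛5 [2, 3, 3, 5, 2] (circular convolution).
Use y[k] = Σ_j s[j]·t[(k-j) mod 5]. y[0] = 2×2 + 4×2 + 5×5 + 2×3 + 4×3 = 55; y[1] = 2×3 + 4×2 + 5×2 + 2×5 + 4×3 = 46; y[2] = 2×3 + 4×3 + 5×2 + 2×2 + 4×5 = 52; y[3] = 2×5 + 4×3 + 5×3 + 2×2 + 4×2 = 49; y[4] = 2×2 + 4×5 + 5×3 + 2×3 + 4×2 = 53. Result: [55, 46, 52, 49, 53]

[55, 46, 52, 49, 53]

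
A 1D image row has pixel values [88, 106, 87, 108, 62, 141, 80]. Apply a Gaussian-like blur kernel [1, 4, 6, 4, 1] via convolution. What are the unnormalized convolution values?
Convolve image row [88, 106, 87, 108, 62, 141, 80] with kernel [1, 4, 6, 4, 1]: y[0] = 88×1 = 88; y[1] = 88×4 + 106×1 = 458; y[2] = 88×6 + 106×4 + 87×1 = 1039; y[3] = 88×4 + 106×6 + 87×4 + 108×1 = 1444; y[4] = 88×1 + 106×4 + 87×6 + 108×4 + 62×1 = 1528; y[5] = 106×1 + 87×4 + 108×6 + 62×4 + 141×1 = 1491; y[6] = 87×1 + 108×4 + 62×6 + 141×4 + 80×1 = 1535; y[7] = 108×1 + 62×4 + 141×6 + 80×4 = 1522; y[8] = 62×1 + 141×4 + 80×6 = 1106; y[9] = 141×1 + 80×4 = 461; y[10] = 80×1 = 80 → [88, 458, 1039, 1444, 1528, 1491, 1535, 1522, 1106, 461, 80]. Normalization factor = sum(kernel) = 16.

[88, 458, 1039, 1444, 1528, 1491, 1535, 1522, 1106, 461, 80]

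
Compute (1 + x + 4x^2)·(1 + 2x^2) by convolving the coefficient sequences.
Ascending coefficients: a = [1, 1, 4], b = [1, 0, 2]. c[0] = 1×1 = 1; c[1] = 1×0 + 1×1 = 1; c[2] = 1×2 + 1×0 + 4×1 = 6; c[3] = 1×2 + 4×0 = 2; c[4] = 4×2 = 8. Result coefficients: [1, 1, 6, 2, 8] → 1 + x + 6x^2 + 2x^3 + 8x^4

1 + x + 6x^2 + 2x^3 + 8x^4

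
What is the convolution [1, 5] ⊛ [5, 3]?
y[0] = 1×5 = 5; y[1] = 1×3 + 5×5 = 28; y[2] = 5×3 = 15

[5, 28, 15]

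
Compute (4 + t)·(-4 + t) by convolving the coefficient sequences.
Ascending coefficients: a = [4, 1], b = [-4, 1]. c[0] = 4×-4 = -16; c[1] = 4×1 + 1×-4 = 0; c[2] = 1×1 = 1. Result coefficients: [-16, 0, 1] → -16 + t^2

-16 + t^2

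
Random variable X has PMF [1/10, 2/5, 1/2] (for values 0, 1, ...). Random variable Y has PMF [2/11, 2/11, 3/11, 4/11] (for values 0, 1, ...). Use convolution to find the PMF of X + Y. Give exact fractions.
P(X+Y=k) = Σ_i P(X=i)·P(Y=k-i) — a convolution of [1/10, 2/5, 1/2] and [2/11, 2/11, 3/11, 4/11]. P(X+Y=0) = (1/10)×(2/11) = 1/55; P(X+Y=1) = (1/10)×(2/11) + (2/5)×(2/11) = 1/55 + 4/55 = 1/11; P(X+Y=2) = (1/10)×(3/11) + (2/5)×(2/11) + (1/2)×(2/11) = 3/110 + 4/55 + 1/11 = 21/110; P(X+Y=3) = (1/10)×(4/11) + (2/5)×(3/11) + (1/2)×(2/11) = 2/55 + 6/55 + 1/11 = 13/55; P(X+Y=4) = (2/5)×(4/11) + (1/2)×(3/11) = 8/55 + 3/22 = 31/110; P(X+Y=5) = (1/2)×(4/11) = 2/11. PMF: [1/55, 1/11, 21/110, 13/55, 31/110, 2/11] (sums to 1 ✓)

[1/55, 1/11, 21/110, 13/55, 31/110, 2/11]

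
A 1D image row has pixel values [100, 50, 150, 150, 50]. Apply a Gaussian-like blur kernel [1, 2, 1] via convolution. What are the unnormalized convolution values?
Convolve image row [100, 50, 150, 150, 50] with kernel [1, 2, 1]: y[0] = 100×1 = 100; y[1] = 100×2 + 50×1 = 250; y[2] = 100×1 + 50×2 + 150×1 = 350; y[3] = 50×1 + 150×2 + 150×1 = 500; y[4] = 150×1 + 150×2 + 50×1 = 500; y[5] = 150×1 + 50×2 = 250; y[6] = 50×1 = 50 → [100, 250, 350, 500, 500, 250, 50]. Normalization factor = sum(kernel) = 4.

[100, 250, 350, 500, 500, 250, 50]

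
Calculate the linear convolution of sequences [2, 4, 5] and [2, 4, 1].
y[0] = 2×2 = 4; y[1] = 2×4 + 4×2 = 16; y[2] = 2×1 + 4×4 + 5×2 = 28; y[3] = 4×1 + 5×4 = 24; y[4] = 5×1 = 5

[4, 16, 28, 24, 5]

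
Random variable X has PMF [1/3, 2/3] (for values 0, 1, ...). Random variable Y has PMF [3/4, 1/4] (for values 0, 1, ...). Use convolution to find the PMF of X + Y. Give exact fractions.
P(X+Y=k) = Σ_i P(X=i)·P(Y=k-i) — a convolution of [1/3, 2/3] and [3/4, 1/4]. P(X+Y=0) = (1/3)×(3/4) = 1/4; P(X+Y=1) = (1/3)×(1/4) + (2/3)×(3/4) = 1/12 + 1/2 = 7/12; P(X+Y=2) = (2/3)×(1/4) = 1/6. PMF: [1/4, 7/12, 1/6] (sums to 1 ✓)

[1/4, 7/12, 1/6]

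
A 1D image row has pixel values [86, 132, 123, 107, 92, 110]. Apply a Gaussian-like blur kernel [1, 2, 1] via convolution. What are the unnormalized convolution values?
Convolve image row [86, 132, 123, 107, 92, 110] with kernel [1, 2, 1]: y[0] = 86×1 = 86; y[1] = 86×2 + 132×1 = 304; y[2] = 86×1 + 132×2 + 123×1 = 473; y[3] = 132×1 + 123×2 + 107×1 = 485; y[4] = 123×1 + 107×2 + 92×1 = 429; y[5] = 107×1 + 92×2 + 110×1 = 401; y[6] = 92×1 + 110×2 = 312; y[7] = 110×1 = 110 → [86, 304, 473, 485, 429, 401, 312, 110]. Normalization factor = sum(kernel) = 4.

[86, 304, 473, 485, 429, 401, 312, 110]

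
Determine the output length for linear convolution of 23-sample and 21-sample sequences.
Linear/full convolution length: m + n - 1 = 23 + 21 - 1 = 43

43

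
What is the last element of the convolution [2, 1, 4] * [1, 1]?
Use y[k] = Σ_i a[i]·b[k-i] at k=3. y[3] = 4×1 = 4

4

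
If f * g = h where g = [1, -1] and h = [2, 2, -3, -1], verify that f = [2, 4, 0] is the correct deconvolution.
Forward-compute [2, 4, 0] * [1, -1]: h[0] = 2×1 = 2; h[1] = 2×-1 + 4×1 = 2; h[2] = 4×-1 + 0×1 = -4; h[3] = 0×-1 = 0 → [2, 2, -4, 0]. Does not match given h = [2, 2, -3, -1].

Not verified. [2, 4, 0] * [1, -1] = [2, 2, -4, 0], which differs from [2, 2, -3, -1] at index 2.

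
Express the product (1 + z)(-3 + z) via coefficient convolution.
Ascending coefficients: a = [1, 1], b = [-3, 1]. c[0] = 1×-3 = -3; c[1] = 1×1 + 1×-3 = -2; c[2] = 1×1 = 1. Result coefficients: [-3, -2, 1] → -3 - 2z + z^2

-3 - 2z + z^2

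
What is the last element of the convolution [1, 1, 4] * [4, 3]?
Use y[k] = Σ_i a[i]·b[k-i] at k=3. y[3] = 4×3 = 12

12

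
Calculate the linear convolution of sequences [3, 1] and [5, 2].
y[0] = 3×5 = 15; y[1] = 3×2 + 1×5 = 11; y[2] = 1×2 = 2

[15, 11, 2]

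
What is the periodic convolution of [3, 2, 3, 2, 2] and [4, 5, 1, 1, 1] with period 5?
Use y[k] = Σ_j f[j]·g[(k-j) mod 5]. y[0] = 3×4 + 2×1 + 3×1 + 2×1 + 2×5 = 29; y[1] = 3×5 + 2×4 + 3×1 + 2×1 + 2×1 = 30; y[2] = 3×1 + 2×5 + 3×4 + 2×1 + 2×1 = 29; y[3] = 3×1 + 2×1 + 3×5 + 2×4 + 2×1 = 30; y[4] = 3×1 + 2×1 + 3×1 + 2×5 + 2×4 = 26. Result: [29, 30, 29, 30, 26]

[29, 30, 29, 30, 26]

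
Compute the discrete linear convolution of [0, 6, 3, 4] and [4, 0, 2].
y[0] = 0×4 = 0; y[1] = 0×0 + 6×4 = 24; y[2] = 0×2 + 6×0 + 3×4 = 12; y[3] = 6×2 + 3×0 + 4×4 = 28; y[4] = 3×2 + 4×0 = 6; y[5] = 4×2 = 8

[0, 24, 12, 28, 6, 8]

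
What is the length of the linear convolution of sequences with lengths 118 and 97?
Linear/full convolution length: m + n - 1 = 118 + 97 - 1 = 214

214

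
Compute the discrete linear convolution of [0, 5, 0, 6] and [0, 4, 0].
y[0] = 0×0 = 0; y[1] = 0×4 + 5×0 = 0; y[2] = 0×0 + 5×4 + 0×0 = 20; y[3] = 5×0 + 0×4 + 6×0 = 0; y[4] = 0×0 + 6×4 = 24; y[5] = 6×0 = 0

[0, 0, 20, 0, 24, 0]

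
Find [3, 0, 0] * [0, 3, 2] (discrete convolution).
y[0] = 3×0 = 0; y[1] = 3×3 + 0×0 = 9; y[2] = 3×2 + 0×3 + 0×0 = 6; y[3] = 0×2 + 0×3 = 0; y[4] = 0×2 = 0

[0, 9, 6, 0, 0]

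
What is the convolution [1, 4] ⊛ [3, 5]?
y[0] = 1×3 = 3; y[1] = 1×5 + 4×3 = 17; y[2] = 4×5 = 20

[3, 17, 20]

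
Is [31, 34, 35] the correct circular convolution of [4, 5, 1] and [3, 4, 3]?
Recompute circular convolution of [4, 5, 1] and [3, 4, 3]: y[0] = 4×3 + 5×3 + 1×4 = 31; y[1] = 4×4 + 5×3 + 1×3 = 34; y[2] = 4×3 + 5×4 + 1×3 = 35 → [31, 34, 35]. Given [31, 34, 35] matches, so answer: Yes

Yes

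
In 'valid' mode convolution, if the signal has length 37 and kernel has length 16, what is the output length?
'Valid' mode counts only positions where the kernel fully overlaps the signal: m - n + 1 = 37 - 16 + 1 = 22

22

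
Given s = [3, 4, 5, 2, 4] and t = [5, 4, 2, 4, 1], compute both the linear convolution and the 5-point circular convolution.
Linear: y_lin[0] = 3×5 = 15; y_lin[1] = 3×4 + 4×5 = 32; y_lin[2] = 3×2 + 4×4 + 5×5 = 47; y_lin[3] = 3×4 + 4×2 + 5×4 + 2×5 = 50; y_lin[4] = 3×1 + 4×4 + 5×2 + 2×4 + 4×5 = 57; y_lin[5] = 4×1 + 5×4 + 2×2 + 4×4 = 44; y_lin[6] = 5×1 + 2×4 + 4×2 = 21; y_lin[7] = 2×1 + 4×4 = 18; y_lin[8] = 4×1 = 4 → [15, 32, 47, 50, 57, 44, 21, 18, 4]. Circular (length 5): y[0] = 3×5 + 4×1 + 5×4 + 2×2 + 4×4 = 59; y[1] = 3×4 + 4×5 + 5×1 + 2×4 + 4×2 = 53; y[2] = 3×2 + 4×4 + 5×5 + 2×1 + 4×4 = 65; y[3] = 3×4 + 4×2 + 5×4 + 2×5 + 4×1 = 54; y[4] = 3×1 + 4×4 + 5×2 + 2×4 + 4×5 = 57 → [59, 53, 65, 54, 57]

Linear: [15, 32, 47, 50, 57, 44, 21, 18, 4], Circular: [59, 53, 65, 54, 57]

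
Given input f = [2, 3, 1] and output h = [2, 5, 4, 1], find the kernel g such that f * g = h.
Output length 4 = len(f) + len(g) - 1 ⇒ len(g) = 2. Solve g forward using g[k] = (h[k] - Σ_{i≥1} f[i]·g[k-i]) / f[0]: g[0] = h[0] / f[0] = 2 / 2 = 1; g[1] = (h[1] - 3×1) / f[0] = (5 - 3×1) / 2 = 1. So g = [1, 1]. Forward-check [2, 3, 1] * [1, 1]: h[0] = 2×1 = 2; h[1] = 2×1 + 3×1 = 5; h[2] = 3×1 + 1×1 = 4; h[3] = 1×1 = 1 → [2, 5, 4, 1] ✓

[1, 1]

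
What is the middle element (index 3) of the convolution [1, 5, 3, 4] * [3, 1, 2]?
Use y[k] = Σ_i a[i]·b[k-i] at k=3. y[3] = 5×2 + 3×1 + 4×3 = 25

25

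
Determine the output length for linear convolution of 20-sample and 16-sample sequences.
Linear/full convolution length: m + n - 1 = 20 + 16 - 1 = 35

35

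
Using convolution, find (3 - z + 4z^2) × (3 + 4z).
Ascending coefficients: a = [3, -1, 4], b = [3, 4]. c[0] = 3×3 = 9; c[1] = 3×4 + -1×3 = 9; c[2] = -1×4 + 4×3 = 8; c[3] = 4×4 = 16. Result coefficients: [9, 9, 8, 16] → 9 + 9z + 8z^2 + 16z^3

9 + 9z + 8z^2 + 16z^3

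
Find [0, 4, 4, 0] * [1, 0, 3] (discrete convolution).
y[0] = 0×1 = 0; y[1] = 0×0 + 4×1 = 4; y[2] = 0×3 + 4×0 + 4×1 = 4; y[3] = 4×3 + 4×0 + 0×1 = 12; y[4] = 4×3 + 0×0 = 12; y[5] = 0×3 = 0

[0, 4, 4, 12, 12, 0]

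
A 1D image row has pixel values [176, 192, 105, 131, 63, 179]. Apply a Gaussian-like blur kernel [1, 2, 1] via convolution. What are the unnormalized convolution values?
Convolve image row [176, 192, 105, 131, 63, 179] with kernel [1, 2, 1]: y[0] = 176×1 = 176; y[1] = 176×2 + 192×1 = 544; y[2] = 176×1 + 192×2 + 105×1 = 665; y[3] = 192×1 + 105×2 + 131×1 = 533; y[4] = 105×1 + 131×2 + 63×1 = 430; y[5] = 131×1 + 63×2 + 179×1 = 436; y[6] = 63×1 + 179×2 = 421; y[7] = 179×1 = 179 → [176, 544, 665, 533, 430, 436, 421, 179]. Normalization factor = sum(kernel) = 4.

[176, 544, 665, 533, 430, 436, 421, 179]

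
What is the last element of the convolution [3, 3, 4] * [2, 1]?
Use y[k] = Σ_i a[i]·b[k-i] at k=3. y[3] = 4×1 = 4

4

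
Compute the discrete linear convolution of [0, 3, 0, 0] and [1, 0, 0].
y[0] = 0×1 = 0; y[1] = 0×0 + 3×1 = 3; y[2] = 0×0 + 3×0 + 0×1 = 0; y[3] = 3×0 + 0×0 + 0×1 = 0; y[4] = 0×0 + 0×0 = 0; y[5] = 0×0 = 0

[0, 3, 0, 0, 0, 0]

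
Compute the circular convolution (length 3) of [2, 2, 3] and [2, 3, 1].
Use y[k] = Σ_j s[j]·t[(k-j) mod 3]. y[0] = 2×2 + 2×1 + 3×3 = 15; y[1] = 2×3 + 2×2 + 3×1 = 13; y[2] = 2×1 + 2×3 + 3×2 = 14. Result: [15, 13, 14]

[15, 13, 14]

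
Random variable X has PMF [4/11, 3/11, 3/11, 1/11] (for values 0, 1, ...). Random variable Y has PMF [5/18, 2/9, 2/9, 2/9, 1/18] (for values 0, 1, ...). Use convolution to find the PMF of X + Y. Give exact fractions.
P(X+Y=k) = Σ_i P(X=i)·P(Y=k-i) — a convolution of [4/11, 3/11, 3/11, 1/11] and [5/18, 2/9, 2/9, 2/9, 1/18]. P(X+Y=0) = (4/11)×(5/18) = 10/99; P(X+Y=1) = (4/11)×(2/9) + (3/11)×(5/18) = 8/99 + 5/66 = 31/198; P(X+Y=2) = (4/11)×(2/9) + (3/11)×(2/9) + (3/11)×(5/18) = 8/99 + 2/33 + 5/66 = 43/198; P(X+Y=3) = (4/11)×(2/9) + (3/11)×(2/9) + (3/11)×(2/9) + (1/11)×(5/18) = 8/99 + 2/33 + 2/33 + 5/198 = 5/22; P(X+Y=4) = (4/11)×(1/18) + (3/11)×(2/9) + (3/11)×(2/9) + (1/11)×(2/9) = 2/99 + 2/33 + 2/33 + 2/99 = 16/99; P(X+Y=5) = (3/11)×(1/18) + (3/11)×(2/9) + (1/11)×(2/9) = 1/66 + 2/33 + 2/99 = 19/198; P(X+Y=6) = (3/11)×(1/18) + (1/11)×(2/9) = 1/66 + 2/99 = 7/198; P(X+Y=7) = (1/11)×(1/18) = 1/198. PMF: [10/99, 31/198, 43/198, 5/22, 16/99, 19/198, 7/198, 1/198] (sums to 1 ✓)

[10/99, 31/198, 43/198, 5/22, 16/99, 19/198, 7/198, 1/198]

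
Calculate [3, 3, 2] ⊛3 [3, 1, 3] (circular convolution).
Use y[k] = Σ_j s[j]·t[(k-j) mod 3]. y[0] = 3×3 + 3×3 + 2×1 = 20; y[1] = 3×1 + 3×3 + 2×3 = 18; y[2] = 3×3 + 3×1 + 2×3 = 18. Result: [20, 18, 18]

[20, 18, 18]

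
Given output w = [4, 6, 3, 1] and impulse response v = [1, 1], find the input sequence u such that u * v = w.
Deconvolve w=[4, 6, 3, 1] by v=[1, 1]. Since v[0]=1, solve forward: u[0] = w[0] / 1 = 4; u[1] = (w[1] - 4×1) / 1 = 2; u[2] = (w[2] - 2×1) / 1 = 1. So u = [4, 2, 1]. Check by forward convolution: w[0] = 4×1 = 4; w[1] = 4×1 + 2×1 = 6; w[2] = 2×1 + 1×1 = 3; w[3] = 1×1 = 1

[4, 2, 1]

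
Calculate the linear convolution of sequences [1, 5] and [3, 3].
y[0] = 1×3 = 3; y[1] = 1×3 + 5×3 = 18; y[2] = 5×3 = 15

[3, 18, 15]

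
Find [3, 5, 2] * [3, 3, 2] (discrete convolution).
y[0] = 3×3 = 9; y[1] = 3×3 + 5×3 = 24; y[2] = 3×2 + 5×3 + 2×3 = 27; y[3] = 5×2 + 2×3 = 16; y[4] = 2×2 = 4

[9, 24, 27, 16, 4]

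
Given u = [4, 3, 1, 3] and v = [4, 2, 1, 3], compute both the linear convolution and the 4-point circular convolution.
Linear: y_lin[0] = 4×4 = 16; y_lin[1] = 4×2 + 3×4 = 20; y_lin[2] = 4×1 + 3×2 + 1×4 = 14; y_lin[3] = 4×3 + 3×1 + 1×2 + 3×4 = 29; y_lin[4] = 3×3 + 1×1 + 3×2 = 16; y_lin[5] = 1×3 + 3×1 = 6; y_lin[6] = 3×3 = 9 → [16, 20, 14, 29, 16, 6, 9]. Circular (length 4): y[0] = 4×4 + 3×3 + 1×1 + 3×2 = 32; y[1] = 4×2 + 3×4 + 1×3 + 3×1 = 26; y[2] = 4×1 + 3×2 + 1×4 + 3×3 = 23; y[3] = 4×3 + 3×1 + 1×2 + 3×4 = 29 → [32, 26, 23, 29]

Linear: [16, 20, 14, 29, 16, 6, 9], Circular: [32, 26, 23, 29]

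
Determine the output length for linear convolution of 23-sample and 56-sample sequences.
Linear/full convolution length: m + n - 1 = 23 + 56 - 1 = 78

78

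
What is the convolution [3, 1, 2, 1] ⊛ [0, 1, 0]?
y[0] = 3×0 = 0; y[1] = 3×1 + 1×0 = 3; y[2] = 3×0 + 1×1 + 2×0 = 1; y[3] = 1×0 + 2×1 + 1×0 = 2; y[4] = 2×0 + 1×1 = 1; y[5] = 1×0 = 0

[0, 3, 1, 2, 1, 0]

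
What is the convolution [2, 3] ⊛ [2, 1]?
y[0] = 2×2 = 4; y[1] = 2×1 + 3×2 = 8; y[2] = 3×1 = 3

[4, 8, 3]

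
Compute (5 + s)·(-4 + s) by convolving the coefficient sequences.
Ascending coefficients: a = [5, 1], b = [-4, 1]. c[0] = 5×-4 = -20; c[1] = 5×1 + 1×-4 = 1; c[2] = 1×1 = 1. Result coefficients: [-20, 1, 1] → -20 + s + s^2

-20 + s + s^2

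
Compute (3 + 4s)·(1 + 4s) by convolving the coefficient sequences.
Ascending coefficients: a = [3, 4], b = [1, 4]. c[0] = 3×1 = 3; c[1] = 3×4 + 4×1 = 16; c[2] = 4×4 = 16. Result coefficients: [3, 16, 16] → 3 + 16s + 16s^2

3 + 16s + 16s^2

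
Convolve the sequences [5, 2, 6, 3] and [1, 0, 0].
y[0] = 5×1 = 5; y[1] = 5×0 + 2×1 = 2; y[2] = 5×0 + 2×0 + 6×1 = 6; y[3] = 2×0 + 6×0 + 3×1 = 3; y[4] = 6×0 + 3×0 = 0; y[5] = 3×0 = 0

[5, 2, 6, 3, 0, 0]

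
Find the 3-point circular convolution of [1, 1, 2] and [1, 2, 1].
Use y[k] = Σ_j a[j]·b[(k-j) mod 3]. y[0] = 1×1 + 1×1 + 2×2 = 6; y[1] = 1×2 + 1×1 + 2×1 = 5; y[2] = 1×1 + 1×2 + 2×1 = 5. Result: [6, 5, 5]

[6, 5, 5]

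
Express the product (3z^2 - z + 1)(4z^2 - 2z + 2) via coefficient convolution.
Ascending coefficients: a = [1, -1, 3], b = [2, -2, 4]. c[0] = 1×2 = 2; c[1] = 1×-2 + -1×2 = -4; c[2] = 1×4 + -1×-2 + 3×2 = 12; c[3] = -1×4 + 3×-2 = -10; c[4] = 3×4 = 12. Result coefficients: [2, -4, 12, -10, 12] → 12z^4 - 10z^3 + 12z^2 - 4z + 2

12z^4 - 10z^3 + 12z^2 - 4z + 2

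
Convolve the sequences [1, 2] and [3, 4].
y[0] = 1×3 = 3; y[1] = 1×4 + 2×3 = 10; y[2] = 2×4 = 8

[3, 10, 8]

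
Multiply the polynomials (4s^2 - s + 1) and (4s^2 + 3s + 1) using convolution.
Ascending coefficients: a = [1, -1, 4], b = [1, 3, 4]. c[0] = 1×1 = 1; c[1] = 1×3 + -1×1 = 2; c[2] = 1×4 + -1×3 + 4×1 = 5; c[3] = -1×4 + 4×3 = 8; c[4] = 4×4 = 16. Result coefficients: [1, 2, 5, 8, 16] → 16s^4 + 8s^3 + 5s^2 + 2s + 1

16s^4 + 8s^3 + 5s^2 + 2s + 1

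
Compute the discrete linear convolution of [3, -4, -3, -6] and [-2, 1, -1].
y[0] = 3×-2 = -6; y[1] = 3×1 + -4×-2 = 11; y[2] = 3×-1 + -4×1 + -3×-2 = -1; y[3] = -4×-1 + -3×1 + -6×-2 = 13; y[4] = -3×-1 + -6×1 = -3; y[5] = -6×-1 = 6

[-6, 11, -1, 13, -3, 6]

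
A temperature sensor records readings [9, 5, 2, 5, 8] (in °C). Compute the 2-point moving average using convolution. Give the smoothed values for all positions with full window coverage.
2-point moving average kernel = [1, 1]. Apply in 'valid' mode (full window coverage): avg[0] = (9 + 5) / 2 = 7.0; avg[1] = (5 + 2) / 2 = 3.5; avg[2] = (2 + 5) / 2 = 3.5; avg[3] = (5 + 8) / 2 = 6.5. Smoothed values: [7.0, 3.5, 3.5, 6.5]

[7.0, 3.5, 3.5, 6.5]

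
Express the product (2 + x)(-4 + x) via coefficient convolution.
Ascending coefficients: a = [2, 1], b = [-4, 1]. c[0] = 2×-4 = -8; c[1] = 2×1 + 1×-4 = -2; c[2] = 1×1 = 1. Result coefficients: [-8, -2, 1] → -8 - 2x + x^2

-8 - 2x + x^2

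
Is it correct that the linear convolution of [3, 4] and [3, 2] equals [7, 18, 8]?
Recompute linear convolution of [3, 4] and [3, 2]: y[0] = 3×3 = 9; y[1] = 3×2 + 4×3 = 18; y[2] = 4×2 = 8 → [9, 18, 8]. Compare to given [7, 18, 8]: they differ at index 0: given 7, correct 9, so answer: No

No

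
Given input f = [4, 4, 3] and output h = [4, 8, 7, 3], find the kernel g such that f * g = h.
Output length 4 = len(f) + len(g) - 1 ⇒ len(g) = 2. Solve g forward using g[k] = (h[k] - Σ_{i≥1} f[i]·g[k-i]) / f[0]: g[0] = h[0] / f[0] = 4 / 4 = 1; g[1] = (h[1] - 4×1) / f[0] = (8 - 4×1) / 4 = 1. So g = [1, 1]. Forward-check [4, 4, 3] * [1, 1]: h[0] = 4×1 = 4; h[1] = 4×1 + 4×1 = 8; h[2] = 4×1 + 3×1 = 7; h[3] = 3×1 = 3 → [4, 8, 7, 3] ✓

[1, 1]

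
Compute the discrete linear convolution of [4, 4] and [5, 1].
y[0] = 4×5 = 20; y[1] = 4×1 + 4×5 = 24; y[2] = 4×1 = 4

[20, 24, 4]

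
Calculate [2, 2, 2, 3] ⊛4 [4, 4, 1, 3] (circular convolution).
Use y[k] = Σ_j f[j]·g[(k-j) mod 4]. y[0] = 2×4 + 2×3 + 2×1 + 3×4 = 28; y[1] = 2×4 + 2×4 + 2×3 + 3×1 = 25; y[2] = 2×1 + 2×4 + 2×4 + 3×3 = 27; y[3] = 2×3 + 2×1 + 2×4 + 3×4 = 28. Result: [28, 25, 27, 28]

[28, 25, 27, 28]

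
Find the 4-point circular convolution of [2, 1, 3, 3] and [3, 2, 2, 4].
Use y[k] = Σ_j s[j]·t[(k-j) mod 4]. y[0] = 2×3 + 1×4 + 3×2 + 3×2 = 22; y[1] = 2×2 + 1×3 + 3×4 + 3×2 = 25; y[2] = 2×2 + 1×2 + 3×3 + 3×4 = 27; y[3] = 2×4 + 1×2 + 3×2 + 3×3 = 25. Result: [22, 25, 27, 25]

[22, 25, 27, 25]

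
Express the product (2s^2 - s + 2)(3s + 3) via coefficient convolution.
Ascending coefficients: a = [2, -1, 2], b = [3, 3]. c[0] = 2×3 = 6; c[1] = 2×3 + -1×3 = 3; c[2] = -1×3 + 2×3 = 3; c[3] = 2×3 = 6. Result coefficients: [6, 3, 3, 6] → 6s^3 + 3s^2 + 3s + 6

6s^3 + 3s^2 + 3s + 6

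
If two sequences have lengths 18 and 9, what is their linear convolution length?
Linear/full convolution length: m + n - 1 = 18 + 9 - 1 = 26

26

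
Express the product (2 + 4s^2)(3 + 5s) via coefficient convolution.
Ascending coefficients: a = [2, 0, 4], b = [3, 5]. c[0] = 2×3 = 6; c[1] = 2×5 + 0×3 = 10; c[2] = 0×5 + 4×3 = 12; c[3] = 4×5 = 20. Result coefficients: [6, 10, 12, 20] → 6 + 10s + 12s^2 + 20s^3

6 + 10s + 12s^2 + 20s^3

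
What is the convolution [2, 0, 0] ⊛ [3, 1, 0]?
y[0] = 2×3 = 6; y[1] = 2×1 + 0×3 = 2; y[2] = 2×0 + 0×1 + 0×3 = 0; y[3] = 0×0 + 0×1 = 0; y[4] = 0×0 = 0

[6, 2, 0, 0, 0]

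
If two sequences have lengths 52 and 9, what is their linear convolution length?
Linear/full convolution length: m + n - 1 = 52 + 9 - 1 = 60

60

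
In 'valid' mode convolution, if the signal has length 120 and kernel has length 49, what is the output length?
'Valid' mode counts only positions where the kernel fully overlaps the signal: m - n + 1 = 120 - 49 + 1 = 72

72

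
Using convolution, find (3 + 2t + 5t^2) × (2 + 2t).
Ascending coefficients: a = [3, 2, 5], b = [2, 2]. c[0] = 3×2 = 6; c[1] = 3×2 + 2×2 = 10; c[2] = 2×2 + 5×2 = 14; c[3] = 5×2 = 10. Result coefficients: [6, 10, 14, 10] → 6 + 10t + 14t^2 + 10t^3

6 + 10t + 14t^2 + 10t^3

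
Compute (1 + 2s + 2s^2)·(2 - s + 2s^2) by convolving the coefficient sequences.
Ascending coefficients: a = [1, 2, 2], b = [2, -1, 2]. c[0] = 1×2 = 2; c[1] = 1×-1 + 2×2 = 3; c[2] = 1×2 + 2×-1 + 2×2 = 4; c[3] = 2×2 + 2×-1 = 2; c[4] = 2×2 = 4. Result coefficients: [2, 3, 4, 2, 4] → 2 + 3s + 4s^2 + 2s^3 + 4s^4

2 + 3s + 4s^2 + 2s^3 + 4s^4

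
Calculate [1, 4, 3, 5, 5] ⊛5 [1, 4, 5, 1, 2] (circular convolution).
Use y[k] = Σ_j u[j]·v[(k-j) mod 5]. y[0] = 1×1 + 4×2 + 3×1 + 5×5 + 5×4 = 57; y[1] = 1×4 + 4×1 + 3×2 + 5×1 + 5×5 = 44; y[2] = 1×5 + 4×4 + 3×1 + 5×2 + 5×1 = 39; y[3] = 1×1 + 4×5 + 3×4 + 5×1 + 5×2 = 48; y[4] = 1×2 + 4×1 + 3×5 + 5×4 + 5×1 = 46. Result: [57, 44, 39, 48, 46]

[57, 44, 39, 48, 46]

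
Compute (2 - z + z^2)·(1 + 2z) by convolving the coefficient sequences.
Ascending coefficients: a = [2, -1, 1], b = [1, 2]. c[0] = 2×1 = 2; c[1] = 2×2 + -1×1 = 3; c[2] = -1×2 + 1×1 = -1; c[3] = 1×2 = 2. Result coefficients: [2, 3, -1, 2] → 2 + 3z - z^2 + 2z^3

2 + 3z - z^2 + 2z^3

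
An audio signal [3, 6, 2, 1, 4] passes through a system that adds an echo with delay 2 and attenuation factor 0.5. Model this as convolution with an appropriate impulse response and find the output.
Direct-path + delayed-attenuated-path model → impulse response h = [1, 0, 0.5] (1 at lag 0, 0.5 at lag 2). Output y[n] = x[n] + 0.5·x[n - 2] (with x[n] = 0 outside 0..4): y[0] = 3 + 0.5×0 = 3; y[1] = 6 + 0.5×0 = 6; y[2] = 2 + 0.5×3 = 3.5; y[3] = 1 + 0.5×6 = 4.0; y[4] = 4 + 0.5×2 = 5.0; y[5] = 0 + 0.5×1 = 0.5; y[6] = 0 + 0.5×4 = 2.0. So y = [3, 6, 3.5, 4.0, 5.0, 0.5, 2.0]

[3, 6, 3.5, 4.0, 5.0, 0.5, 2.0]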